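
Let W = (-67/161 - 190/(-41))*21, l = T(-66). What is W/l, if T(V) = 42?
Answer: 27843/13202 ≈ 2.1090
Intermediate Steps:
l = 42
W = 83529/943 (W = (-67*1/161 - 190*(-1/41))*21 = (-67/161 + 190/41)*21 = (27843/6601)*21 = 83529/943 ≈ 88.578)
W/l = (83529/943)/42 = (83529/943)*(1/42) = 27843/13202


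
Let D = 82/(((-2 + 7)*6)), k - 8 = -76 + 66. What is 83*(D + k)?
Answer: 913/15 ≈ 60.867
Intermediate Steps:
k = -2 (k = 8 + (-76 + 66) = 8 - 10 = -2)
D = 41/15 (D = 82/((5*6)) = 82/30 = 82*(1/30) = 41/15 ≈ 2.7333)
83*(D + k) = 83*(41/15 - 2) = 83*(11/15) = 913/15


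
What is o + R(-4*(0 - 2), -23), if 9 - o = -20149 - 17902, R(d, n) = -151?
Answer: 37909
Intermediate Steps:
o = 38060 (o = 9 - (-20149 - 17902) = 9 - 1*(-38051) = 9 + 38051 = 38060)
o + R(-4*(0 - 2), -23) = 38060 - 151 = 37909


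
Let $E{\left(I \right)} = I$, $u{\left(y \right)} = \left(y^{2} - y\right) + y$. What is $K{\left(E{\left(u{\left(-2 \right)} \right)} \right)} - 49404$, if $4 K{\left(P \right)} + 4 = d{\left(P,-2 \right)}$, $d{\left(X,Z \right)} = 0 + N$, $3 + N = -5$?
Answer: $-49407$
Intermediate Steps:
$N = -8$ ($N = -3 - 5 = -8$)
$d{\left(X,Z \right)} = -8$ ($d{\left(X,Z \right)} = 0 - 8 = -8$)
$u{\left(y \right)} = y^{2}$
$K{\left(P \right)} = -3$ ($K{\left(P \right)} = -1 + \frac{1}{4} \left(-8\right) = -1 - 2 = -3$)
$K{\left(E{\left(u{\left(-2 \right)} \right)} \right)} - 49404 = -3 - 49404 = -49407$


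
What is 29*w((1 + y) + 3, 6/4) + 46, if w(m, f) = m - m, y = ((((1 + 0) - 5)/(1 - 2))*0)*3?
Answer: 46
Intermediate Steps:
y = 0 (y = (((1 - 5)/(-1))*0)*3 = (-4*(-1)*0)*3 = (4*0)*3 = 0*3 = 0)
w(m, f) = 0
29*w((1 + y) + 3, 6/4) + 46 = 29*0 + 46 = 0 + 46 = 46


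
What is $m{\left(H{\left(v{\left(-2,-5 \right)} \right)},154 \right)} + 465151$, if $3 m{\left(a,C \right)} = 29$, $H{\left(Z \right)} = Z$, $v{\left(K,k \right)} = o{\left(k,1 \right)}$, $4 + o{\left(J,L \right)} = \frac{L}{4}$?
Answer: $\frac{1395482}{3} \approx 4.6516 \cdot 10^{5}$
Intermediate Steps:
$o{\left(J,L \right)} = -4 + \frac{L}{4}$
$v{\left(K,k \right)} = - \frac{15}{4}$ ($v{\left(K,k \right)} = -4 + \frac{1}{4} \cdot 1 = -4 + \frac{1}{4} = - \frac{15}{4}$)
$m{\left(a,C \right)} = \frac{29}{3}$ ($m{\left(a,C \right)} = \frac{1}{3} \cdot 29 = \frac{29}{3}$)
$m{\left(H{\left(v{\left(-2,-5 \right)} \right)},154 \right)} + 465151 = \frac{29}{3} + 465151 = \frac{1395482}{3}$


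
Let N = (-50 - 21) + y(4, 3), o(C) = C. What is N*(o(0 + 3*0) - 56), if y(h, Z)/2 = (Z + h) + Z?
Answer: 2856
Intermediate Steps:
y(h, Z) = 2*h + 4*Z (y(h, Z) = 2*((Z + h) + Z) = 2*(h + 2*Z) = 2*h + 4*Z)
N = -51 (N = (-50 - 21) + (2*4 + 4*3) = -71 + (8 + 12) = -71 + 20 = -51)
N*(o(0 + 3*0) - 56) = -51*((0 + 3*0) - 56) = -51*((0 + 0) - 56) = -51*(0 - 56) = -51*(-56) = 2856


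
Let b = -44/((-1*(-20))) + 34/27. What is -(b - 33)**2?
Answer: -20994724/18225 ≈ -1152.0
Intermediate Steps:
b = -127/135 (b = -44/20 + 34*(1/27) = -44*1/20 + 34/27 = -11/5 + 34/27 = -127/135 ≈ -0.94074)
-(b - 33)**2 = -(-127/135 - 33)**2 = -(-4582/135)**2 = -1*20994724/18225 = -20994724/18225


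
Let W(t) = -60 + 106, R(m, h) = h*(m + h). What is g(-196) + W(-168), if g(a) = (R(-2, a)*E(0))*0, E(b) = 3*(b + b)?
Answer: 46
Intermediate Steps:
R(m, h) = h*(h + m)
E(b) = 6*b (E(b) = 3*(2*b) = 6*b)
g(a) = 0 (g(a) = ((a*(a - 2))*(6*0))*0 = ((a*(-2 + a))*0)*0 = 0*0 = 0)
W(t) = 46
g(-196) + W(-168) = 0 + 46 = 46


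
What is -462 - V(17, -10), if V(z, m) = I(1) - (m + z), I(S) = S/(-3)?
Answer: -1364/3 ≈ -454.67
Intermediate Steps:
I(S) = -S/3 (I(S) = S*(-1/3) = -S/3)
V(z, m) = -1/3 - m - z (V(z, m) = -1/3*1 - (m + z) = -1/3 + (-m - z) = -1/3 - m - z)
-462 - V(17, -10) = -462 - (-1/3 - 1*(-10) - 1*17) = -462 - (-1/3 + 10 - 17) = -462 - 1*(-22/3) = -462 + 22/3 = -1364/3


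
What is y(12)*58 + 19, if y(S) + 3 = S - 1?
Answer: 483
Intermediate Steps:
y(S) = -4 + S (y(S) = -3 + (S - 1) = -3 + (-1 + S) = -4 + S)
y(12)*58 + 19 = (-4 + 12)*58 + 19 = 8*58 + 19 = 464 + 19 = 483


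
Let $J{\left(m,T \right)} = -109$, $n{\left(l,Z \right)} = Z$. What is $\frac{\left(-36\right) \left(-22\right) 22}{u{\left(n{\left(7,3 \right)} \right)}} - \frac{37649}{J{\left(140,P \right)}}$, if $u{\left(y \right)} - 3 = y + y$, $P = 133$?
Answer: $\frac{248673}{109} \approx 2281.4$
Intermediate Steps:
$u{\left(y \right)} = 3 + 2 y$ ($u{\left(y \right)} = 3 + \left(y + y\right) = 3 + 2 y$)
$\frac{\left(-36\right) \left(-22\right) 22}{u{\left(n{\left(7,3 \right)} \right)}} - \frac{37649}{J{\left(140,P \right)}} = \frac{\left(-36\right) \left(-22\right) 22}{3 + 2 \cdot 3} - \frac{37649}{-109} = \frac{792 \cdot 22}{3 + 6} - - \frac{37649}{109} = \frac{17424}{9} + \frac{37649}{109} = 17424 \cdot \frac{1}{9} + \frac{37649}{109} = 1936 + \frac{37649}{109} = \frac{248673}{109}$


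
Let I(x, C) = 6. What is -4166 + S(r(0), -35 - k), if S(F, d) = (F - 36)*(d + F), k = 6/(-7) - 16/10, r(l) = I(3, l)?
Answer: -23588/7 ≈ -3369.7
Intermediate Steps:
r(l) = 6
k = -86/35 (k = 6*(-⅐) - 16*⅒ = -6/7 - 8/5 = -86/35 ≈ -2.4571)
S(F, d) = (-36 + F)*(F + d)
-4166 + S(r(0), -35 - k) = -4166 + (6² - 36*6 - 36*(-35 - 1*(-86/35)) + 6*(-35 - 1*(-86/35))) = -4166 + (36 - 216 - 36*(-35 + 86/35) + 6*(-35 + 86/35)) = -4166 + (36 - 216 - 36*(-1139/35) + 6*(-1139/35)) = -4166 + (36 - 216 + 41004/35 - 6834/35) = -4166 + 5574/7 = -23588/7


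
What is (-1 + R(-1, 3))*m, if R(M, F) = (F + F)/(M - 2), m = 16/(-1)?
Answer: 48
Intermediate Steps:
m = -16 (m = 16*(-1) = -16)
R(M, F) = 2*F/(-2 + M) (R(M, F) = (2*F)/(-2 + M) = 2*F/(-2 + M))
(-1 + R(-1, 3))*m = (-1 + 2*3/(-2 - 1))*(-16) = (-1 + 2*3/(-3))*(-16) = (-1 + 2*3*(-⅓))*(-16) = (-1 - 2)*(-16) = -3*(-16) = 48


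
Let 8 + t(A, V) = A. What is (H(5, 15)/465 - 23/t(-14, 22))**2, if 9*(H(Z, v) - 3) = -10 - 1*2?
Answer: 41460721/37675044 ≈ 1.1005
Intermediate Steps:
t(A, V) = -8 + A
H(Z, v) = 5/3 (H(Z, v) = 3 + (-10 - 1*2)/9 = 3 + (-10 - 2)/9 = 3 + (1/9)*(-12) = 3 - 4/3 = 5/3)
(H(5, 15)/465 - 23/t(-14, 22))**2 = ((5/3)/465 - 23/(-8 - 14))**2 = ((5/3)*(1/465) - 23/(-22))**2 = (1/279 - 23*(-1/22))**2 = (1/279 + 23/22)**2 = (6439/6138)**2 = 41460721/37675044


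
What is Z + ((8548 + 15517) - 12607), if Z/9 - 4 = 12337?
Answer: 122527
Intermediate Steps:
Z = 111069 (Z = 36 + 9*12337 = 36 + 111033 = 111069)
Z + ((8548 + 15517) - 12607) = 111069 + ((8548 + 15517) - 12607) = 111069 + (24065 - 12607) = 111069 + 11458 = 122527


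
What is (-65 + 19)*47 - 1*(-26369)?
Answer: 24207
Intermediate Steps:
(-65 + 19)*47 - 1*(-26369) = -46*47 + 26369 = -2162 + 26369 = 24207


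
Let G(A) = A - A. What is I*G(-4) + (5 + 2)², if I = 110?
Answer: 49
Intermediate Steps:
G(A) = 0
I*G(-4) + (5 + 2)² = 110*0 + (5 + 2)² = 0 + 7² = 0 + 49 = 49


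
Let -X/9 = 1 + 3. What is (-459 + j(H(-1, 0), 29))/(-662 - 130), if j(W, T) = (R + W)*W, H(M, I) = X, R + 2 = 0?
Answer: -101/88 ≈ -1.1477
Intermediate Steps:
R = -2 (R = -2 + 0 = -2)
X = -36 (X = -9*(1 + 3) = -9*4 = -36)
H(M, I) = -36
j(W, T) = W*(-2 + W) (j(W, T) = (-2 + W)*W = W*(-2 + W))
(-459 + j(H(-1, 0), 29))/(-662 - 130) = (-459 - 36*(-2 - 36))/(-662 - 130) = (-459 - 36*(-38))/(-792) = (-459 + 1368)*(-1/792) = 909*(-1/792) = -101/88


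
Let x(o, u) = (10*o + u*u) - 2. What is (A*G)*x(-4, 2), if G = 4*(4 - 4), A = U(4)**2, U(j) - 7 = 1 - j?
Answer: 0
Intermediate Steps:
U(j) = 8 - j (U(j) = 7 + (1 - j) = 8 - j)
x(o, u) = -2 + u**2 + 10*o (x(o, u) = (10*o + u**2) - 2 = (u**2 + 10*o) - 2 = -2 + u**2 + 10*o)
A = 16 (A = (8 - 1*4)**2 = (8 - 4)**2 = 4**2 = 16)
G = 0 (G = 4*0 = 0)
(A*G)*x(-4, 2) = (16*0)*(-2 + 2**2 + 10*(-4)) = 0*(-2 + 4 - 40) = 0*(-38) = 0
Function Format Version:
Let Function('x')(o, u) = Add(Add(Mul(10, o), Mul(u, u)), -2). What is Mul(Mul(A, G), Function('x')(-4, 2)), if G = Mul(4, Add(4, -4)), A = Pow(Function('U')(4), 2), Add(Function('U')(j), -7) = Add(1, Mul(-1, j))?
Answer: 0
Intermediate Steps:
Function('U')(j) = Add(8, Mul(-1, j)) (Function('U')(j) = Add(7, Add(1, Mul(-1, j))) = Add(8, Mul(-1, j)))
Function('x')(o, u) = Add(-2, Pow(u, 2), Mul(10, o)) (Function('x')(o, u) = Add(Add(Mul(10, o), Pow(u, 2)), -2) = Add(Add(Pow(u, 2), Mul(10, o)), -2) = Add(-2, Pow(u, 2), Mul(10, o)))
A = 16 (A = Pow(Add(8, Mul(-1, 4)), 2) = Pow(Add(8, -4), 2) = Pow(4, 2) = 16)
G = 0 (G = Mul(4, 0) = 0)
Mul(Mul(A, G), Function('x')(-4, 2)) = Mul(Mul(16, 0), Add(-2, Pow(2, 2), Mul(10, -4))) = Mul(0, Add(-2, 4, -40)) = Mul(0, -38) = 0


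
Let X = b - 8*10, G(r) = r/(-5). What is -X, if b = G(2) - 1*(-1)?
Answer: 397/5 ≈ 79.400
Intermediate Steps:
G(r) = -r/5 (G(r) = r*(-⅕) = -r/5)
b = ⅗ (b = -⅕*2 - 1*(-1) = -⅖ + 1 = ⅗ ≈ 0.60000)
X = -397/5 (X = ⅗ - 8*10 = ⅗ - 80 = -397/5 ≈ -79.400)
-X = -1*(-397/5) = 397/5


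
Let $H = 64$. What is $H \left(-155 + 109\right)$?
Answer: $-2944$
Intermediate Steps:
$H \left(-155 + 109\right) = 64 \left(-155 + 109\right) = 64 \left(-46\right) = -2944$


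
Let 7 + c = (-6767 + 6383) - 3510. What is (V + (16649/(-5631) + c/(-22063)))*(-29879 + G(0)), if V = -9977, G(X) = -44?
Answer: 37100194481842151/124236753 ≈ 2.9863e+8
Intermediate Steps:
c = -3901 (c = -7 + ((-6767 + 6383) - 3510) = -7 + (-384 - 3510) = -7 - 3894 = -3901)
(V + (16649/(-5631) + c/(-22063)))*(-29879 + G(0)) = (-9977 + (16649/(-5631) - 3901/(-22063)))*(-29879 - 44) = (-9977 + (16649*(-1/5631) - 3901*(-1/22063)))*(-29923) = (-9977 + (-16649/5631 + 3901/22063))*(-29923) = (-9977 - 345360356/124236753)*(-29923) = -1239855445037/124236753*(-29923) = 37100194481842151/124236753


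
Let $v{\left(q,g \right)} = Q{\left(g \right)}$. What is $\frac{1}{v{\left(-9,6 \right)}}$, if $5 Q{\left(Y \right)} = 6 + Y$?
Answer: $\frac{5}{12} \approx 0.41667$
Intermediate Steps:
$Q{\left(Y \right)} = \frac{6}{5} + \frac{Y}{5}$ ($Q{\left(Y \right)} = \frac{6 + Y}{5} = \frac{6}{5} + \frac{Y}{5}$)
$v{\left(q,g \right)} = \frac{6}{5} + \frac{g}{5}$
$\frac{1}{v{\left(-9,6 \right)}} = \frac{1}{\frac{6}{5} + \frac{1}{5} \cdot 6} = \frac{1}{\frac{6}{5} + \frac{6}{5}} = \frac{1}{\frac{12}{5}} = \frac{5}{12}$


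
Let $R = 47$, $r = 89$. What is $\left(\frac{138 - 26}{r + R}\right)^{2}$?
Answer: $\frac{196}{289} \approx 0.6782$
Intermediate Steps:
$\left(\frac{138 - 26}{r + R}\right)^{2} = \left(\frac{138 - 26}{89 + 47}\right)^{2} = \left(\frac{112}{136}\right)^{2} = \left(112 \cdot \frac{1}{136}\right)^{2} = \left(\frac{14}{17}\right)^{2} = \frac{196}{289}$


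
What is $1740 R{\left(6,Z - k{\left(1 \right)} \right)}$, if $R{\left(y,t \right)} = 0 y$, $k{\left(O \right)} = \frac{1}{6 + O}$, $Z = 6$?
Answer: $0$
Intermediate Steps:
$R{\left(y,t \right)} = 0$
$1740 R{\left(6,Z - k{\left(1 \right)} \right)} = 1740 \cdot 0 = 0$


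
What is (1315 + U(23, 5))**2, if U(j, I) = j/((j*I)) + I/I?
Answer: 43309561/25 ≈ 1.7324e+6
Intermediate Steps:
U(j, I) = 1 + 1/I (U(j, I) = j/((I*j)) + 1 = j*(1/(I*j)) + 1 = 1/I + 1 = 1 + 1/I)
(1315 + U(23, 5))**2 = (1315 + (1 + 5)/5)**2 = (1315 + (1/5)*6)**2 = (1315 + 6/5)**2 = (6581/5)**2 = 43309561/25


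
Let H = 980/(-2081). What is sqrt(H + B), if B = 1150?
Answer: 11*sqrt(41141370)/2081 ≈ 33.905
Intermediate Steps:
H = -980/2081 (H = 980*(-1/2081) = -980/2081 ≈ -0.47093)
sqrt(H + B) = sqrt(-980/2081 + 1150) = sqrt(2392170/2081) = 11*sqrt(41141370)/2081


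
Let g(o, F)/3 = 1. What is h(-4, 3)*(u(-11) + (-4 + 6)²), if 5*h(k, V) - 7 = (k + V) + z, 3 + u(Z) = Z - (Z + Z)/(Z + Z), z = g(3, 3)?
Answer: -99/5 ≈ -19.800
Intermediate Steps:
g(o, F) = 3 (g(o, F) = 3*1 = 3)
z = 3
u(Z) = -4 + Z (u(Z) = -3 + (Z - (Z + Z)/(Z + Z)) = -3 + (Z - 2*Z/(2*Z)) = -3 + (Z - 2*Z*1/(2*Z)) = -3 + (Z - 1*1) = -3 + (Z - 1) = -3 + (-1 + Z) = -4 + Z)
h(k, V) = 2 + V/5 + k/5 (h(k, V) = 7/5 + ((k + V) + 3)/5 = 7/5 + ((V + k) + 3)/5 = 7/5 + (3 + V + k)/5 = 7/5 + (⅗ + V/5 + k/5) = 2 + V/5 + k/5)
h(-4, 3)*(u(-11) + (-4 + 6)²) = (2 + (⅕)*3 + (⅕)*(-4))*((-4 - 11) + (-4 + 6)²) = (2 + ⅗ - ⅘)*(-15 + 2²) = 9*(-15 + 4)/5 = (9/5)*(-11) = -99/5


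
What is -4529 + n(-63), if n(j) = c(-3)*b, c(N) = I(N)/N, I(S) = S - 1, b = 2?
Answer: -13579/3 ≈ -4526.3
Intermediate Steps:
I(S) = -1 + S
c(N) = (-1 + N)/N
n(j) = 8/3 (n(j) = ((-1 - 3)/(-3))*2 = -1/3*(-4)*2 = (4/3)*2 = 8/3)
-4529 + n(-63) = -4529 + 8/3 = -13579/3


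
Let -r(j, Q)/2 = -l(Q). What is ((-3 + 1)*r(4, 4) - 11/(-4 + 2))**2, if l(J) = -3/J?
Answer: 289/4 ≈ 72.250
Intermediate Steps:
r(j, Q) = -6/Q (r(j, Q) = -(-2)*(-3/Q) = -6/Q)
((-3 + 1)*r(4, 4) - 11/(-4 + 2))**2 = ((-3 + 1)*(-6/4) - 11/(-4 + 2))**2 = (-(-12)/4 - 11/(-2))**2 = (-2*(-3/2) - 1/2*(-11))**2 = (3 + 11/2)**2 = (17/2)**2 = 289/4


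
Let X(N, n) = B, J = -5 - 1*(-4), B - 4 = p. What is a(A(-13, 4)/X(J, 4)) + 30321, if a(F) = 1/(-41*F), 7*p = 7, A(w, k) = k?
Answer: 4972639/164 ≈ 30321.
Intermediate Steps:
p = 1 (p = (⅐)*7 = 1)
B = 5 (B = 4 + 1 = 5)
J = -1 (J = -5 + 4 = -1)
X(N, n) = 5
a(F) = -1/(41*F)
a(A(-13, 4)/X(J, 4)) + 30321 = -1/(41*(4/5)) + 30321 = -1/(41*(4*(⅕))) + 30321 = -1/(41*⅘) + 30321 = -1/41*5/4 + 30321 = -5/164 + 30321 = 4972639/164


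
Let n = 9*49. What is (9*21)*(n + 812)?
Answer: 236817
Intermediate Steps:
n = 441
(9*21)*(n + 812) = (9*21)*(441 + 812) = 189*1253 = 236817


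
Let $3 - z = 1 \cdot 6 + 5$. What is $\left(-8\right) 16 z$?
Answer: $1024$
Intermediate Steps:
$z = -8$ ($z = 3 - \left(1 \cdot 6 + 5\right) = 3 - \left(6 + 5\right) = 3 - 11 = -8$)
$\left(-8\right) 16 z = \left(-8\right) 16 \left(-8\right) = \left(-128\right) \left(-8\right) = 1024$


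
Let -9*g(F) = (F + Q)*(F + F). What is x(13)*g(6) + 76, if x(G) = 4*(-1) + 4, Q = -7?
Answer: 76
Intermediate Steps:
x(G) = 0 (x(G) = -4 + 4 = 0)
g(F) = -2*F*(-7 + F)/9 (g(F) = -(F - 7)*(F + F)/9 = -(-7 + F)*2*F/9 = -2*F*(-7 + F)/9)
x(13)*g(6) + 76 = 0*((2/9)*6*(7 - 1*6)) + 76 = 0*((2/9)*6*(7 - 6)) + 76 = 0*((2/9)*6*1) + 76 = 0*(4/3) + 76 = 0 + 76 = 76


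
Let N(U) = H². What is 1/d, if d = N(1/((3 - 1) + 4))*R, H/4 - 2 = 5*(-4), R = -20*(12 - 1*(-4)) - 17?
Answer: -1/1747008 ≈ -5.7241e-7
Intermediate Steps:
R = -337 (R = -20*(12 + 4) - 17 = -20*16 - 17 = -320 - 17 = -337)
H = -72 (H = 8 + 4*(5*(-4)) = 8 + 4*(-20) = 8 - 80 = -72)
N(U) = 5184 (N(U) = (-72)² = 5184)
d = -1747008 (d = 5184*(-337) = -1747008)
1/d = 1/(-1747008) = -1/1747008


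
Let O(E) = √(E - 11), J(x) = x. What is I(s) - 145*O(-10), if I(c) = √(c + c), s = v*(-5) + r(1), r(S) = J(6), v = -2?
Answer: 4*√2 - 145*I*√21 ≈ 5.6569 - 664.47*I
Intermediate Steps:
r(S) = 6
O(E) = √(-11 + E)
s = 16 (s = -2*(-5) + 6 = 10 + 6 = 16)
I(c) = √2*√c (I(c) = √(2*c) = √2*√c)
I(s) - 145*O(-10) = √2*√16 - 145*√(-11 - 10) = √2*4 - 145*I*√21 = 4*√2 - 145*I*√21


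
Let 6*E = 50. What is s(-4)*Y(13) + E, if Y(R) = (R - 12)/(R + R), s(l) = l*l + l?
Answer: 343/39 ≈ 8.7949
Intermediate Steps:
s(l) = l + l**2 (s(l) = l**2 + l = l + l**2)
E = 25/3 (E = (1/6)*50 = 25/3 ≈ 8.3333)
Y(R) = (-12 + R)/(2*R) (Y(R) = (-12 + R)/((2*R)) = (-12 + R)*(1/(2*R)) = (-12 + R)/(2*R))
s(-4)*Y(13) + E = (-4*(1 - 4))*((1/2)*(-12 + 13)/13) + 25/3 = (-4*(-3))*((1/2)*(1/13)*1) + 25/3 = 12*(1/26) + 25/3 = 6/13 + 25/3 = 343/39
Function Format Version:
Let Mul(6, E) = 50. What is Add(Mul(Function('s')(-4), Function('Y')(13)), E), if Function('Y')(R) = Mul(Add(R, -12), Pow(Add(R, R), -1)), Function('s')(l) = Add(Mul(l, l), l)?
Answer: Rational(343, 39) ≈ 8.7949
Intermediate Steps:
Function('s')(l) = Add(l, Pow(l, 2)) (Function('s')(l) = Add(Pow(l, 2), l) = Add(l, Pow(l, 2)))
E = Rational(25, 3) (E = Mul(Rational(1, 6), 50) = Rational(25, 3) ≈ 8.3333)
Function('Y')(R) = Mul(Rational(1, 2), Pow(R, -1), Add(-12, R)) (Function('Y')(R) = Mul(Add(-12, R), Pow(Mul(2, R), -1)) = Mul(Add(-12, R), Mul(Rational(1, 2), Pow(R, -1))) = Mul(Rational(1, 2), Pow(R, -1), Add(-12, R)))
Add(Mul(Function('s')(-4), Function('Y')(13)), E) = Add(Mul(Mul(-4, Add(1, -4)), Mul(Rational(1, 2), Pow(13, -1), Add(-12, 13))), Rational(25, 3)) = Add(Mul(Mul(-4, -3), Mul(Rational(1, 2), Rational(1, 13), 1)), Rational(25, 3)) = Add(Mul(12, Rational(1, 26)), Rational(25, 3)) = Add(Rational(6, 13), Rational(25, 3)) = Rational(343, 39)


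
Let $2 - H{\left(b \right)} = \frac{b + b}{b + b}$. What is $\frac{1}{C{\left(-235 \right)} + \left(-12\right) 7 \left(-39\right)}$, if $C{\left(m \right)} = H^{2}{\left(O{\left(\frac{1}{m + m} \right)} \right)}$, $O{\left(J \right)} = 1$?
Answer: $\frac{1}{3277} \approx 0.00030516$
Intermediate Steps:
$H{\left(b \right)} = 1$ ($H{\left(b \right)} = 2 - \frac{b + b}{b + b} = 2 - \frac{2 b}{2 b} = 2 - 2 b \frac{1}{2 b} = 2 - 1 = 1$)
$C{\left(m \right)} = 1$ ($C{\left(m \right)} = 1^{2} = 1$)
$\frac{1}{C{\left(-235 \right)} + \left(-12\right) 7 \left(-39\right)} = \frac{1}{1 + \left(-12\right) 7 \left(-39\right)} = \frac{1}{1 - -3276} = \frac{1}{1 + 3276} = \frac{1}{3277}$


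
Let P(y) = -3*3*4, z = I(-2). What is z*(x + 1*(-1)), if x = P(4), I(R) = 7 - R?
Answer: -333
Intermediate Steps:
z = 9 (z = 7 - 1*(-2) = 7 + 2 = 9)
P(y) = -36 (P(y) = -9*4 = -36)
x = -36
z*(x + 1*(-1)) = 9*(-36 + 1*(-1)) = 9*(-36 - 1) = 9*(-37) = -333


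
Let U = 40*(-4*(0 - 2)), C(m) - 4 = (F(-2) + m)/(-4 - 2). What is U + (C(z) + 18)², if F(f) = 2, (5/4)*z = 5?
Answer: 761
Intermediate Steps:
z = 4 (z = (⅘)*5 = 4)
C(m) = 11/3 - m/6 (C(m) = 4 + (2 + m)/(-4 - 2) = 4 + (2 + m)/(-6) = 4 + (2 + m)*(-⅙) = 4 + (-⅓ - m/6) = 11/3 - m/6)
U = 320 (U = 40*(-4*(-2)) = 40*8 = 320)
U + (C(z) + 18)² = 320 + ((11/3 - ⅙*4) + 18)² = 320 + ((11/3 - ⅔) + 18)² = 320 + (3 + 18)² = 320 + 21² = 320 + 441 = 761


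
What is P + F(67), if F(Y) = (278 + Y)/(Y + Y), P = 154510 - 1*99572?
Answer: 7362037/134 ≈ 54941.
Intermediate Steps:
P = 54938 (P = 154510 - 99572 = 54938)
F(Y) = (278 + Y)/(2*Y) (F(Y) = (278 + Y)/((2*Y)) = (278 + Y)*(1/(2*Y)) = (278 + Y)/(2*Y))
P + F(67) = 54938 + (½)*(278 + 67)/67 = 54938 + (½)*(1/67)*345 = 54938 + 345/134 = 7362037/134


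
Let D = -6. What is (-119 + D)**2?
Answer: 15625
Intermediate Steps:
(-119 + D)**2 = (-119 - 6)**2 = (-125)**2 = 15625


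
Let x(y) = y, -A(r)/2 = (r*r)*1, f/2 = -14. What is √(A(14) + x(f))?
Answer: 2*I*√105 ≈ 20.494*I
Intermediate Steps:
f = -28 (f = 2*(-14) = -28)
A(r) = -2*r² (A(r) = -2*r*r = -2*r²)
√(A(14) + x(f)) = √(-2*14² - 28) = √(-2*196 - 28) = √(-392 - 28) = √(-420) = 2*I*√105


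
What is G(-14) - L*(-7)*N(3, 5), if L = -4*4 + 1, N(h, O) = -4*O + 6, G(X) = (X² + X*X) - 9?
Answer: 1853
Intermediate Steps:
G(X) = -9 + 2*X² (G(X) = (X² + X²) - 9 = 2*X² - 9 = -9 + 2*X²)
N(h, O) = 6 - 4*O
L = -15 (L = -16 + 1 = -15)
G(-14) - L*(-7)*N(3, 5) = (-9 + 2*(-14)²) - (-15*(-7))*(6 - 4*5) = (-9 + 2*196) - 105*(6 - 20) = (-9 + 392) - 105*(-14) = 383 - 1*(-1470) = 383 + 1470 = 1853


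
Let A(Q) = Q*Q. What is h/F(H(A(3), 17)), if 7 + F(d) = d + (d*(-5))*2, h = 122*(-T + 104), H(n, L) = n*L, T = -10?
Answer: -3477/346 ≈ -10.049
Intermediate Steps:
A(Q) = Q²
H(n, L) = L*n
h = 13908 (h = 122*(-1*(-10) + 104) = 122*(10 + 104) = 122*114 = 13908)
F(d) = -7 - 9*d (F(d) = -7 + (d + (d*(-5))*2) = -7 + (d - 5*d*2) = -7 + (d - 10*d) = -7 - 9*d)
h/F(H(A(3), 17)) = 13908/(-7 - 153*3²) = 13908/(-7 - 153*9) = 13908/(-7 - 9*153) = 13908/(-7 - 1377) = 13908/(-1384) = 13908*(-1/1384) = -3477/346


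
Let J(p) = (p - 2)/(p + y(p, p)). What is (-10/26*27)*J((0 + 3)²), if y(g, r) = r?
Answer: -105/26 ≈ -4.0385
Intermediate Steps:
J(p) = (-2 + p)/(2*p) (J(p) = (p - 2)/(p + p) = (-2 + p)/((2*p)) = (-2 + p)*(1/(2*p)) = (-2 + p)/(2*p))
(-10/26*27)*J((0 + 3)²) = (-10/26*27)*((-2 + (0 + 3)²)/(2*((0 + 3)²))) = (-10*1/26*27)*((-2 + 3²)/(2*(3²))) = (-5/13*27)*((½)*(-2 + 9)/9) = -135*7/(26*9) = -135/13*7/18 = -105/26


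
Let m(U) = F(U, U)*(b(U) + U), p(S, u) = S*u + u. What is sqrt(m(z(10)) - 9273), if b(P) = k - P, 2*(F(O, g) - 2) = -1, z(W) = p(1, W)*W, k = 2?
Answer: 3*I*sqrt(1030) ≈ 96.281*I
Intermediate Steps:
p(S, u) = u + S*u
z(W) = 2*W**2 (z(W) = (W*(1 + 1))*W = (W*2)*W = (2*W)*W = 2*W**2)
F(O, g) = 3/2 (F(O, g) = 2 + (1/2)*(-1) = 2 - 1/2 = 3/2)
b(P) = 2 - P
m(U) = 3 (m(U) = 3*((2 - U) + U)/2 = (3/2)*2 = 3)
sqrt(m(z(10)) - 9273) = sqrt(3 - 9273) = sqrt(-9270) = 3*I*sqrt(1030)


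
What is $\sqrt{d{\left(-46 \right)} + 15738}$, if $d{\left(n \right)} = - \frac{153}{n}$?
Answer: $\frac{29 \sqrt{39606}}{46} \approx 125.46$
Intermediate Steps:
$\sqrt{d{\left(-46 \right)} + 15738} = \sqrt{- \frac{153}{-46} + 15738} = \sqrt{\left(-153\right) \left(- \frac{1}{46}\right) + 15738} = \sqrt{\frac{153}{46} + 15738} = \sqrt{\frac{724101}{46}} = \frac{29 \sqrt{39606}}{46}$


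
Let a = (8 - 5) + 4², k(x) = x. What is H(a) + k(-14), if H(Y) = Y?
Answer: 5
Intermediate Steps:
a = 19 (a = 3 + 16 = 19)
H(a) + k(-14) = 19 - 14 = 5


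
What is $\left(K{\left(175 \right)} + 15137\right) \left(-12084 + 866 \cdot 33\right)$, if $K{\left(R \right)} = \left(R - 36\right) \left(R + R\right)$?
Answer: $1052102778$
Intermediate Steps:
$K{\left(R \right)} = 2 R \left(-36 + R\right)$ ($K{\left(R \right)} = \left(-36 + R\right) 2 R = 2 R \left(-36 + R\right)$)
$\left(K{\left(175 \right)} + 15137\right) \left(-12084 + 866 \cdot 33\right) = \left(2 \cdot 175 \left(-36 + 175\right) + 15137\right) \left(-12084 + 866 \cdot 33\right) = \left(2 \cdot 175 \cdot 139 + 15137\right) \left(-12084 + 28578\right) = \left(48650 + 15137\right) 16494 = 63787 \cdot 16494 = 1052102778$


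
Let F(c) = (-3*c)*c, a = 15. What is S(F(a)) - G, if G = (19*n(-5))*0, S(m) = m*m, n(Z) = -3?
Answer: 455625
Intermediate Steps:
F(c) = -3*c**2
S(m) = m**2
G = 0 (G = (19*(-3))*0 = -57*0 = 0)
S(F(a)) - G = (-3*15**2)**2 - 1*0 = (-3*225)**2 + 0 = (-675)**2 + 0 = 455625 + 0 = 455625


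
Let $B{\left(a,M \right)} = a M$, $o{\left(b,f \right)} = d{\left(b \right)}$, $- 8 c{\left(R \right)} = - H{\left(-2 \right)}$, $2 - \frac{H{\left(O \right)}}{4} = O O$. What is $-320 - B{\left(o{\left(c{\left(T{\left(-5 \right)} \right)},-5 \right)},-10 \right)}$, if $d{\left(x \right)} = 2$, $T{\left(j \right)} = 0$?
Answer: $-300$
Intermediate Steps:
$H{\left(O \right)} = 8 - 4 O^{2}$ ($H{\left(O \right)} = 8 - 4 O O = 8 - 4 O^{2}$)
$c{\left(R \right)} = -1$ ($c{\left(R \right)} = - \frac{\left(-1\right) \left(8 - 4 \left(-2\right)^{2}\right)}{8} = - \frac{\left(-1\right) \left(8 - 16\right)}{8} = - \frac{\left(-1\right) \left(-8\right)}{8} = \left(- \frac{1}{8}\right) 8 = -1$)
$o{\left(b,f \right)} = 2$
$B{\left(a,M \right)} = M a$
$-320 - B{\left(o{\left(c{\left(T{\left(-5 \right)} \right)},-5 \right)},-10 \right)} = -320 - \left(-10\right) 2 = -320 - -20 = -320 + 20 = -300$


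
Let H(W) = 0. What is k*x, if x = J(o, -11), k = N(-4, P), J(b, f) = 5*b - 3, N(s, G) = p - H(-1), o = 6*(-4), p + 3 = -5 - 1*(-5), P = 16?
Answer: 369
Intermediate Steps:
p = -3 (p = -3 + (-5 - 1*(-5)) = -3 + (-5 + 5) = -3 + 0 = -3)
o = -24
N(s, G) = -3 (N(s, G) = -3 - 1*0 = -3 + 0 = -3)
J(b, f) = -3 + 5*b
k = -3
x = -123 (x = -3 + 5*(-24) = -3 - 120 = -123)
k*x = -3*(-123) = 369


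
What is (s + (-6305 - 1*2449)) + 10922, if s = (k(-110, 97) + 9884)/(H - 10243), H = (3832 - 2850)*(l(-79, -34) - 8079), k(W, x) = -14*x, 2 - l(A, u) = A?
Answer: 17049748346/7864279 ≈ 2168.0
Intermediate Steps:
l(A, u) = 2 - A
H = -7854036 (H = (3832 - 2850)*((2 - 1*(-79)) - 8079) = 982*((2 + 79) - 8079) = 982*(81 - 8079) = 982*(-7998) = -7854036)
s = -8526/7864279 (s = (-14*97 + 9884)/(-7854036 - 10243) = (-1358 + 9884)/(-7864279) = 8526*(-1/7864279) = -8526/7864279 ≈ -0.0010841)
(s + (-6305 - 1*2449)) + 10922 = (-8526/7864279 + (-6305 - 1*2449)) + 10922 = (-8526/7864279 + (-6305 - 2449)) + 10922 = (-8526/7864279 - 8754) + 10922 = -68843906892/7864279 + 10922 = 17049748346/7864279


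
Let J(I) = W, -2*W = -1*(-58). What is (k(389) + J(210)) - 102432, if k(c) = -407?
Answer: -102868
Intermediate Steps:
W = -29 (W = -(-1)*(-58)/2 = -1/2*58 = -29)
J(I) = -29
(k(389) + J(210)) - 102432 = (-407 - 29) - 102432 = -436 - 102432 = -102868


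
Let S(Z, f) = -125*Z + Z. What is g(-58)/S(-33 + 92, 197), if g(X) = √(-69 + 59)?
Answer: -I*√10/7316 ≈ -0.00043224*I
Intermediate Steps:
g(X) = I*√10 (g(X) = √(-10) = I*√10)
S(Z, f) = -124*Z
g(-58)/S(-33 + 92, 197) = (I*√10)/((-124*(-33 + 92))) = (I*√10)/((-124*59)) = (I*√10)/(-7316) = (I*√10)*(-1/7316) = -I*√10/7316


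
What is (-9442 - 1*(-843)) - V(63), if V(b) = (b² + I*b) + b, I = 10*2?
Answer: -13891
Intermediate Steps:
I = 20
V(b) = b² + 21*b (V(b) = (b² + 20*b) + b = b² + 21*b)
(-9442 - 1*(-843)) - V(63) = (-9442 - 1*(-843)) - 63*(21 + 63) = (-9442 + 843) - 63*84 = -8599 - 1*5292 = -8599 - 5292 = -13891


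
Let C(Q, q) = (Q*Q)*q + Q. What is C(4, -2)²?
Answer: 784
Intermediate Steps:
C(Q, q) = Q + q*Q² (C(Q, q) = Q²*q + Q = q*Q² + Q = Q + q*Q²)
C(4, -2)² = (4*(1 + 4*(-2)))² = (4*(1 - 8))² = (4*(-7))² = (-28)² = 784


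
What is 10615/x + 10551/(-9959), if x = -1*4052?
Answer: -148467437/40353868 ≈ -3.6791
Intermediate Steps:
x = -4052
10615/x + 10551/(-9959) = 10615/(-4052) + 10551/(-9959) = 10615*(-1/4052) + 10551*(-1/9959) = -10615/4052 - 10551/9959 = -148467437/40353868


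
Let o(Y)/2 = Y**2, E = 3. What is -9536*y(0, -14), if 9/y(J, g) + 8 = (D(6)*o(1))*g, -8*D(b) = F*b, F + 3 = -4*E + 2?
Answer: 85824/281 ≈ 305.42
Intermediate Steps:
F = -13 (F = -3 + (-4*3 + 2) = -3 + (-12 + 2) = -3 - 10 = -13)
o(Y) = 2*Y**2
D(b) = 13*b/8 (D(b) = -(-13)*b/8 = 13*b/8)
y(J, g) = 9/(-8 + 39*g/2) (y(J, g) = 9/(-8 + (((13/8)*6)*(2*1**2))*g) = 9/(-8 + (39*(2*1)/4)*g) = 9/(-8 + ((39/4)*2)*g) = 9/(-8 + 39*g/2))
-9536*y(0, -14) = -171648/(-16 + 39*(-14)) = -171648/(-16 - 546) = -171648/(-562) = -171648*(-1)/562 = -9536*(-9/281) = 85824/281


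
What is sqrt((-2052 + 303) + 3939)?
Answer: sqrt(2190) ≈ 46.797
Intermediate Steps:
sqrt((-2052 + 303) + 3939) = sqrt(-1749 + 3939) = sqrt(2190)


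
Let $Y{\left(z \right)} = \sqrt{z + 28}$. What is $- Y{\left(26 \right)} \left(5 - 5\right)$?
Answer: $0$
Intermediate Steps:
$Y{\left(z \right)} = \sqrt{28 + z}$
$- Y{\left(26 \right)} \left(5 - 5\right) = - \sqrt{28 + 26} \left(5 - 5\right) = - \sqrt{54} \cdot 0 = - 3 \sqrt{6} \cdot 0 = \left(-1\right) 0 = 0$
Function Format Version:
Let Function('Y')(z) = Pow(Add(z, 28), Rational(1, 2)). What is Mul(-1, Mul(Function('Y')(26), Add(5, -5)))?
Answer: 0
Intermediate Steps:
Function('Y')(z) = Pow(Add(28, z), Rational(1, 2))
Mul(-1, Mul(Function('Y')(26), Add(5, -5))) = Mul(-1, Mul(Pow(Add(28, 26), Rational(1, 2)), Add(5, -5))) = Mul(-1, Mul(Pow(54, Rational(1, 2)), 0)) = Mul(-1, Mul(Mul(3, Pow(6, Rational(1, 2))), 0)) = Mul(-1, 0) = 0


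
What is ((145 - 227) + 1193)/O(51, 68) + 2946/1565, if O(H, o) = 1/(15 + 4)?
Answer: 33038531/1565 ≈ 21111.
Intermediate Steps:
O(H, o) = 1/19
((145 - 227) + 1193)/O(51, 68) + 2946/1565 = ((145 - 227) + 1193)/(1/19) + 2946/1565 = (-82 + 1193)*19 + 2946*(1/1565) = 1111*19 + 2946/1565 = 21109 + 2946/1565 = 33038531/1565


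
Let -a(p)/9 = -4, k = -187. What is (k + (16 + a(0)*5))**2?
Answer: 81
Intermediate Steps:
a(p) = 36 (a(p) = -9*(-4) = 36)
(k + (16 + a(0)*5))**2 = (-187 + (16 + 36*5))**2 = (-187 + (16 + 180))**2 = (-187 + 196)**2 = 9**2 = 81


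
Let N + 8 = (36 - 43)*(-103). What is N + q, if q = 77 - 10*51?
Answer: 280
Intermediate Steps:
N = 713 (N = -8 + (36 - 43)*(-103) = -8 - 7*(-103) = -8 + 721 = 713)
q = -433 (q = 77 - 510 = -433)
N + q = 713 - 433 = 280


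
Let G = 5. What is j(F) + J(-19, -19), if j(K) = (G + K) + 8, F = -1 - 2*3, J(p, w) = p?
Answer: -13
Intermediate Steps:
F = -7 (F = -1 - 6 = -7)
j(K) = 13 + K (j(K) = (5 + K) + 8 = 13 + K)
j(F) + J(-19, -19) = (13 - 7) - 19 = 6 - 19 = -13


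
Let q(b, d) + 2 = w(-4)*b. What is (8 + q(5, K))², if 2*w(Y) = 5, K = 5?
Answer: 1369/4 ≈ 342.25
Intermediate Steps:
w(Y) = 5/2 (w(Y) = (½)*5 = 5/2)
q(b, d) = -2 + 5*b/2
(8 + q(5, K))² = (8 + (-2 + (5/2)*5))² = (8 + (-2 + 25/2))² = (8 + 21/2)² = (37/2)² = 1369/4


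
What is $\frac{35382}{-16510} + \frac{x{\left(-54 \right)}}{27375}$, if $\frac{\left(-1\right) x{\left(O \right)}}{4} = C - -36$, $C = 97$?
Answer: $- \frac{97736557}{45196125} \approx -2.1625$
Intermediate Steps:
$x{\left(O \right)} = -532$ ($x{\left(O \right)} = - 4 \left(97 - -36\right) = - 4 \left(97 + 36\right) = \left(-4\right) 133 = -532$)
$\frac{35382}{-16510} + \frac{x{\left(-54 \right)}}{27375} = \frac{35382}{-16510} - \frac{532}{27375} = 35382 \left(- \frac{1}{16510}\right) - \frac{532}{27375} = - \frac{17691}{8255} - \frac{532}{27375} = - \frac{97736557}{45196125}$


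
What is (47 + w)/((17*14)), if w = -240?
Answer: -193/238 ≈ -0.81092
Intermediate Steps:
(47 + w)/((17*14)) = (47 - 240)/((17*14)) = -193/238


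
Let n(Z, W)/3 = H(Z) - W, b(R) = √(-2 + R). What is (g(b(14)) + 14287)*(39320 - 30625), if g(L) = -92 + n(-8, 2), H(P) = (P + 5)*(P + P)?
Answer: 124625435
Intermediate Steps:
H(P) = 2*P*(5 + P) (H(P) = (5 + P)*(2*P) = 2*P*(5 + P))
n(Z, W) = -3*W + 6*Z*(5 + Z) (n(Z, W) = 3*(2*Z*(5 + Z) - W) = 3*(-W + 2*Z*(5 + Z)) = -3*W + 6*Z*(5 + Z))
g(L) = 46 (g(L) = -92 + (-3*2 + 6*(-8)*(5 - 8)) = -92 + (-6 + 6*(-8)*(-3)) = -92 + (-6 + 144) = -92 + 138 = 46)
(g(b(14)) + 14287)*(39320 - 30625) = (46 + 14287)*(39320 - 30625) = 14333*8695 = 124625435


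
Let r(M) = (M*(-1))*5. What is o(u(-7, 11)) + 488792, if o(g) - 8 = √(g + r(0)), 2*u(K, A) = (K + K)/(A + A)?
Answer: 488800 + I*√154/22 ≈ 4.888e+5 + 0.56408*I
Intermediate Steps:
u(K, A) = K/(2*A) (u(K, A) = ((K + K)/(A + A))/2 = ((2*K)/((2*A)))/2 = ((2*K)*(1/(2*A)))/2 = (K/A)/2 = K/(2*A))
r(M) = -5*M (r(M) = -M*5 = -5*M)
o(g) = 8 + √g (o(g) = 8 + √(g - 5*0) = 8 + √(g + 0) = 8 + √g)
o(u(-7, 11)) + 488792 = (8 + √((½)*(-7)/11)) + 488792 = (8 + √((½)*(-7)*(1/11))) + 488792 = (8 + √(-7/22)) + 488792 = (8 + I*√154/22) + 488792 = 488800 + I*√154/22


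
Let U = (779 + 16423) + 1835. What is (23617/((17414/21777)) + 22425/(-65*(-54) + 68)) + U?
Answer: 756681584039/15576823 ≈ 48577.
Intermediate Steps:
U = 19037 (U = 17202 + 1835 = 19037)
(23617/((17414/21777)) + 22425/(-65*(-54) + 68)) + U = (23617/((17414/21777)) + 22425/(-65*(-54) + 68)) + 19037 = (23617/((17414*(1/21777))) + 22425/(3510 + 68)) + 19037 = (23617/(17414/21777) + 22425/3578) + 19037 = (23617*(21777/17414) + 22425*(1/3578)) + 19037 = (514307409/17414 + 22425/3578) + 19037 = 460145604588/15576823 + 19037 = 756681584039/15576823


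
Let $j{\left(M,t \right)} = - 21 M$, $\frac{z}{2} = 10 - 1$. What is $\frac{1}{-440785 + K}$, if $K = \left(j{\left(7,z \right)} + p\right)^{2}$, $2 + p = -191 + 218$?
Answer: $- \frac{1}{425901} \approx -2.348 \cdot 10^{-6}$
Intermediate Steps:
$p = 25$ ($p = -2 + \left(-191 + 218\right) = -2 + 27 = 25$)
$z = 18$ ($z = 2 \left(10 - 1\right) = 2 \cdot 9 = 18$)
$K = 14884$ ($K = \left(\left(-21\right) 7 + 25\right)^{2} = \left(-147 + 25\right)^{2} = \left(-122\right)^{2} = 14884$)
$\frac{1}{-440785 + K} = \frac{1}{-440785 + 14884} = \frac{1}{-425901} = - \frac{1}{425901}$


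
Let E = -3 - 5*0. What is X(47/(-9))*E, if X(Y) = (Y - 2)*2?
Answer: 130/3 ≈ 43.333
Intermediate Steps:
X(Y) = -4 + 2*Y (X(Y) = (-2 + Y)*2 = -4 + 2*Y)
E = -3 (E = -3 + 0 = -3)
X(47/(-9))*E = (-4 + 2*(47/(-9)))*(-3) = (-4 + 2*(47*(-⅑)))*(-3) = (-4 + 2*(-47/9))*(-3) = (-4 - 94/9)*(-3) = -130/9*(-3) = 130/3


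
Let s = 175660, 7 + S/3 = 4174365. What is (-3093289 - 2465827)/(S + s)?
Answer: -2779558/6349367 ≈ -0.43777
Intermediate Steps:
S = 12523074 (S = -21 + 3*4174365 = -21 + 12523095 = 12523074)
(-3093289 - 2465827)/(S + s) = (-3093289 - 2465827)/(12523074 + 175660) = -5559116/12698734 = -5559116*1/12698734 = -2779558/6349367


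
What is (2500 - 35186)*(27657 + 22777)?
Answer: -1648485724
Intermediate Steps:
(2500 - 35186)*(27657 + 22777) = -32686*50434 = -1648485724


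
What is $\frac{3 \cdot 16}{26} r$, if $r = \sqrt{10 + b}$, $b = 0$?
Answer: $\frac{24 \sqrt{10}}{13} \approx 5.8381$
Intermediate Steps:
$r = \sqrt{10}$ ($r = \sqrt{10 + 0} = \sqrt{10} \approx 3.1623$)
$\frac{3 \cdot 16}{26} r = \frac{3 \cdot 16}{26} \sqrt{10} = 48 \cdot \frac{1}{26} \sqrt{10} = \frac{24 \sqrt{10}}{13}$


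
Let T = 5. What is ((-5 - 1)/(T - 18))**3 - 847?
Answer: -1860643/2197 ≈ -846.90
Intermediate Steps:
((-5 - 1)/(T - 18))**3 - 847 = ((-5 - 1)/(5 - 18))**3 - 847 = (-6/(-13))**3 - 847 = (-6*(-1/13))**3 - 847 = (6/13)**3 - 847 = 216/2197 - 847 = -1860643/2197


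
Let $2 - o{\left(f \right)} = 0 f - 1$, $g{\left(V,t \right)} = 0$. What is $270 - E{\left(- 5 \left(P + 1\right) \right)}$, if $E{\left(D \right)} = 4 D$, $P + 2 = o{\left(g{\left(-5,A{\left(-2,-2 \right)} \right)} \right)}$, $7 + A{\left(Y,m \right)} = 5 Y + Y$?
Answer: $310$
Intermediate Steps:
$A{\left(Y,m \right)} = -7 + 6 Y$ ($A{\left(Y,m \right)} = -7 + \left(5 Y + Y\right) = -7 + 6 Y$)
$o{\left(f \right)} = 3$ ($o{\left(f \right)} = 2 - \left(0 f - 1\right) = 2 - \left(0 - 1\right) = 2 - -1 = 2 + 1 = 3$)
$P = 1$ ($P = -2 + 3 = 1$)
$270 - E{\left(- 5 \left(P + 1\right) \right)} = 270 - 4 \left(- 5 \left(1 + 1\right)\right) = 270 - 4 \left(\left(-5\right) 2\right) = 270 - 4 \left(-10\right) = 270 - -40 = 270 + 40 = 310$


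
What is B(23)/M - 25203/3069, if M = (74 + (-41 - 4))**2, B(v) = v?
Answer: -227152/27753 ≈ -8.1848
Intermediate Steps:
M = 841 (M = (74 - 45)**2 = 29**2 = 841)
B(23)/M - 25203/3069 = 23/841 - 25203/3069 = 23*(1/841) - 25203*1/3069 = 23/841 - 271/33 = -227152/27753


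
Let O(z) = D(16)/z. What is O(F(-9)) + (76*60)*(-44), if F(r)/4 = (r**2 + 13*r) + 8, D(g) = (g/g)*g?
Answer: -1404481/7 ≈ -2.0064e+5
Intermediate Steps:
D(g) = g (D(g) = 1*g = g)
F(r) = 32 + 4*r**2 + 52*r (F(r) = 4*((r**2 + 13*r) + 8) = 4*(8 + r**2 + 13*r) = 32 + 4*r**2 + 52*r)
O(z) = 16/z
O(F(-9)) + (76*60)*(-44) = 16/(32 + 4*(-9)**2 + 52*(-9)) + (76*60)*(-44) = 16/(32 + 4*81 - 468) + 4560*(-44) = 16/(32 + 324 - 468) - 200640 = 16/(-112) - 200640 = 16*(-1/112) - 200640 = -1/7 - 200640 = -1404481/7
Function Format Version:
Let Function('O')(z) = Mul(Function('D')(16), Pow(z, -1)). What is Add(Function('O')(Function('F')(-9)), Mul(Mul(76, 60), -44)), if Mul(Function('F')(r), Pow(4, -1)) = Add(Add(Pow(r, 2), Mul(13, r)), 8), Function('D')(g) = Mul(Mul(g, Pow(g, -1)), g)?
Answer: Rational(-1404481, 7) ≈ -2.0064e+5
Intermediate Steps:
Function('D')(g) = g (Function('D')(g) = Mul(1, g) = g)
Function('F')(r) = Add(32, Mul(4, Pow(r, 2)), Mul(52, r)) (Function('F')(r) = Mul(4, Add(Add(Pow(r, 2), Mul(13, r)), 8)) = Mul(4, Add(8, Pow(r, 2), Mul(13, r))) = Add(32, Mul(4, Pow(r, 2)), Mul(52, r)))
Function('O')(z) = Mul(16, Pow(z, -1))
Add(Function('O')(Function('F')(-9)), Mul(Mul(76, 60), -44)) = Add(Mul(16, Pow(Add(32, Mul(4, Pow(-9, 2)), Mul(52, -9)), -1)), Mul(Mul(76, 60), -44)) = Add(Mul(16, Pow(Add(32, Mul(4, 81), -468), -1)), Mul(4560, -44)) = Add(Mul(16, Pow(Add(32, 324, -468), -1)), -200640) = Add(Mul(16, Pow(-112, -1)), -200640) = Add(Mul(16, Rational(-1, 112)), -200640) = Add(Rational(-1, 7), -200640) = Rational(-1404481, 7)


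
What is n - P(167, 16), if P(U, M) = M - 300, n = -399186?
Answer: -398902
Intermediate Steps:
P(U, M) = -300 + M
n - P(167, 16) = -399186 - (-300 + 16) = -399186 - 1*(-284) = -399186 + 284 = -398902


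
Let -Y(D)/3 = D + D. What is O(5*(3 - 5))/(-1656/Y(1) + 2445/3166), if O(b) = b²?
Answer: 316600/876261 ≈ 0.36131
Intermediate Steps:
Y(D) = -6*D (Y(D) = -3*(D + D) = -6*D)
O(5*(3 - 5))/(-1656/Y(1) + 2445/3166) = (5*(3 - 5))²/(-1656/((-6*1)) + 2445/3166) = (5*(-2))²/(-1656/(-6) + 2445*(1/3166)) = (-10)²/(-1656*(-⅙) + 2445/3166) = 100/(276 + 2445/3166) = 100/(876261/3166) = 100*(3166/876261) = 316600/876261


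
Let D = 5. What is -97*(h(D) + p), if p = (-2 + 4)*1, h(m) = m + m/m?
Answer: -776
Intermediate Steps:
h(m) = 1 + m (h(m) = m + 1 = 1 + m)
p = 2 (p = 2*1 = 2)
-97*(h(D) + p) = -97*((1 + 5) + 2) = -97*(6 + 2) = -97*8 = -776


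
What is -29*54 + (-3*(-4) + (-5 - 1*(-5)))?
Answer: -1554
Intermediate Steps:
-29*54 + (-3*(-4) + (-5 - 1*(-5))) = -1566 + (12 + (-5 + 5)) = -1566 + (12 + 0) = -1566 + 12 = -1554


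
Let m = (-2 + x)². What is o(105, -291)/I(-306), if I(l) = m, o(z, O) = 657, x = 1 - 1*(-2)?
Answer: 657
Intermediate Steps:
x = 3 (x = 1 + 2 = 3)
m = 1 (m = (-2 + 3)² = 1² = 1)
I(l) = 1
o(105, -291)/I(-306) = 657/1 = 657*1 = 657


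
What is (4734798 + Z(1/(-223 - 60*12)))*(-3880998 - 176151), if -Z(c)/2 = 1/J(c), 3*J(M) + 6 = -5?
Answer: -211307615022816/11 ≈ -1.9210e+13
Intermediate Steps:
J(M) = -11/3 (J(M) = -2 + (⅓)*(-5) = -2 - 5/3 = -11/3)
Z(c) = 6/11 (Z(c) = -2/(-11/3) = -2*(-3/11) = 6/11)
(4734798 + Z(1/(-223 - 60*12)))*(-3880998 - 176151) = (4734798 + 6/11)*(-3880998 - 176151) = (52082784/11)*(-4057149) = -211307615022816/11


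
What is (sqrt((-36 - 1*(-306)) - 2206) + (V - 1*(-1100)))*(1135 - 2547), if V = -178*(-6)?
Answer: -3061216 - 62128*I ≈ -3.0612e+6 - 62128.0*I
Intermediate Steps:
V = 1068
(sqrt((-36 - 1*(-306)) - 2206) + (V - 1*(-1100)))*(1135 - 2547) = (sqrt((-36 - 1*(-306)) - 2206) + (1068 - 1*(-1100)))*(1135 - 2547) = (sqrt((-36 + 306) - 2206) + (1068 + 1100))*(-1412) = (sqrt(270 - 2206) + 2168)*(-1412) = (sqrt(-1936) + 2168)*(-1412) = (44*I + 2168)*(-1412) = (2168 + 44*I)*(-1412) = -3061216 - 62128*I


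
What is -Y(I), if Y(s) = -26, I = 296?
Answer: 26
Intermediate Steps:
-Y(I) = -1*(-26) = 26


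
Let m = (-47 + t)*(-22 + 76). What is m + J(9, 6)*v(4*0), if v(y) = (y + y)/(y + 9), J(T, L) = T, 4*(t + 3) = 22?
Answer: -2403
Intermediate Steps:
t = 5/2 (t = -3 + (¼)*22 = -3 + 11/2 = 5/2 ≈ 2.5000)
v(y) = 2*y/(9 + y) (v(y) = (2*y)/(9 + y) = 2*y/(9 + y))
m = -2403 (m = (-47 + 5/2)*(-22 + 76) = -89/2*54 = -2403)
m + J(9, 6)*v(4*0) = -2403 + 9*(2*(4*0)/(9 + 4*0)) = -2403 + 9*(2*0/(9 + 0)) = -2403 + 9*(2*0/9) = -2403 + 9*(2*0*(⅑)) = -2403 + 9*0 = -2403 + 0 = -2403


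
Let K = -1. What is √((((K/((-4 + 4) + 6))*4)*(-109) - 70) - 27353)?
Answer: I*√246153/3 ≈ 165.38*I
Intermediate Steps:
√((((K/((-4 + 4) + 6))*4)*(-109) - 70) - 27353) = √((((-1/((-4 + 4) + 6))*4)*(-109) - 70) - 27353) = √((((-1/(0 + 6))*4)*(-109) - 70) - 27353) = √((((-1/6)*4)*(-109) - 70) - 27353) = √(((((⅙)*(-1))*4)*(-109) - 70) - 27353) = √((-⅙*4*(-109) - 70) - 27353) = √((-⅔*(-109) - 70) - 27353) = √((218/3 - 70) - 27353) = √(8/3 - 27353) = √(-82051/3) = I*√246153/3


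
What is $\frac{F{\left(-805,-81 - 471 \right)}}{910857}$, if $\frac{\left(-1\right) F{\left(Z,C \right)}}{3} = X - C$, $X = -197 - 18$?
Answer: $- \frac{337}{303619} \approx -0.0011099$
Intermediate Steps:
$X = -215$
$F{\left(Z,C \right)} = 645 + 3 C$ ($F{\left(Z,C \right)} = - 3 \left(-215 - C\right) = 645 + 3 C$)
$\frac{F{\left(-805,-81 - 471 \right)}}{910857} = \frac{645 + 3 \left(-81 - 471\right)}{910857} = \left(645 + 3 \left(-81 - 471\right)\right) \frac{1}{910857} = \left(645 + 3 \left(-552\right)\right) \frac{1}{910857} = \left(645 - 1656\right) \frac{1}{910857} = \left(-1011\right) \frac{1}{910857} = - \frac{337}{303619}$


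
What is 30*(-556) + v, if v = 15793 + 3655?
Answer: 2768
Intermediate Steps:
v = 19448
30*(-556) + v = 30*(-556) + 19448 = -16680 + 19448 = 2768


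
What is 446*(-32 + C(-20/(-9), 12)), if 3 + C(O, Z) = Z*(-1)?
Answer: -20962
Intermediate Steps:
C(O, Z) = -3 - Z (C(O, Z) = -3 + Z*(-1) = -3 - Z)
446*(-32 + C(-20/(-9), 12)) = 446*(-32 + (-3 - 1*12)) = 446*(-32 + (-3 - 12)) = 446*(-32 - 15) = 446*(-47) = -20962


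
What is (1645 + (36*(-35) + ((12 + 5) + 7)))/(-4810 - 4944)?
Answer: -409/9754 ≈ -0.041932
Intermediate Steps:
(1645 + (36*(-35) + ((12 + 5) + 7)))/(-4810 - 4944) = (1645 + (-1260 + (17 + 7)))/(-9754) = (1645 + (-1260 + 24))*(-1/9754) = (1645 - 1236)*(-1/9754) = 409*(-1/9754) = -409/9754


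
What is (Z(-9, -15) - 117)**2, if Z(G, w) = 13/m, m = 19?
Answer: 4884100/361 ≈ 13529.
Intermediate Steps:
Z(G, w) = 13/19
(Z(-9, -15) - 117)**2 = (13/19 - 117)**2 = (-2210/19)**2 = 4884100/361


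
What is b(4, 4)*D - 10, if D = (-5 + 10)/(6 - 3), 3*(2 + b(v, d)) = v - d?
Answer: -40/3 ≈ -13.333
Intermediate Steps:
b(v, d) = -2 - d/3 + v/3 (b(v, d) = -2 + (v - d)/3 = -2 + (-d/3 + v/3) = -2 - d/3 + v/3)
D = 5/3 ≈ 1.6667
b(4, 4)*D - 10 = (-2 - ⅓*4 + (⅓)*4)*(5/3) - 10 = (-2 - 4/3 + 4/3)*(5/3) - 10 = -2*5/3 - 10 = -10/3 - 10 = -40/3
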